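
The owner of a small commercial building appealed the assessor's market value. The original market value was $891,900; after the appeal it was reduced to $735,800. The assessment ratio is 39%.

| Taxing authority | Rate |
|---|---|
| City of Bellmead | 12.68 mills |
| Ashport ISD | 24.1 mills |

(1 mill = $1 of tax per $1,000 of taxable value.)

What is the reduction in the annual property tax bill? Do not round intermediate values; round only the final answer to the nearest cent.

Old assessed value = $891,900 × 0.39 = $347,841
New assessed value = $735,800 × 0.39 = $286,962
Combined rate = 0.01268 + 0.0241 = 0.03678
Old tax = $347,841 × 0.03678 = $12,793.59198
New tax = $286,962 × 0.03678 = $10,554.46236
Reduction = $12,793.59198 − $10,554.46236 = $2,239.12962

$2,239.13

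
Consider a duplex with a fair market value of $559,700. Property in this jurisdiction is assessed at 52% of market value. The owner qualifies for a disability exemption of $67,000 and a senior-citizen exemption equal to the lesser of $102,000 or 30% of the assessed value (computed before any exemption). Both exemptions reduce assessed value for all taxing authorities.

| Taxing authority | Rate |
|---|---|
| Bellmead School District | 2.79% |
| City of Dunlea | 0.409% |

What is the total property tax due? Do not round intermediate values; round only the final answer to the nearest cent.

$4,374.02

Assessed value = $559,700 × 0.52 = $291,044
Senior-citizen exemption = min($102,000, 30% × $291,044) = min($102,000, $87,313.2) = $87,313.2 (percentage binds)
Taxable value = $291,044 − $67,000 − $87,313.2 = $136,730.8
Bellmead School District: $136,730.8 × 0.0279 = $3,814.78932
City of Dunlea: $136,730.8 × 0.00409 = $559.228972
Total = $4,374.018292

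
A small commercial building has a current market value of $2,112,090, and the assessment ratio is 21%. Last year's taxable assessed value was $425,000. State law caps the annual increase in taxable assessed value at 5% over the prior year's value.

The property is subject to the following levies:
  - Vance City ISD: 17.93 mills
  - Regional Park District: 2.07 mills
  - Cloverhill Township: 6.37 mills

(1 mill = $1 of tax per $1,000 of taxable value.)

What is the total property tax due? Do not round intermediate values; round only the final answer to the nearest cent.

Uncapped assessed value = $2,112,090 × 0.21 = $443,538.9
Cap limit = $425,000 × 1.05 = $446,250
Taxable assessed value = min($443,538.9, $446,250) = $443,538.9 (cap does not bind)
Vance City ISD: $443,538.9 × 0.01793 = $7,952.652477
Regional Park District: $443,538.9 × 0.00207 = $918.125523
Cloverhill Township: $443,538.9 × 0.00637 = $2,825.342793
Total = $11,696.120793

$11,696.12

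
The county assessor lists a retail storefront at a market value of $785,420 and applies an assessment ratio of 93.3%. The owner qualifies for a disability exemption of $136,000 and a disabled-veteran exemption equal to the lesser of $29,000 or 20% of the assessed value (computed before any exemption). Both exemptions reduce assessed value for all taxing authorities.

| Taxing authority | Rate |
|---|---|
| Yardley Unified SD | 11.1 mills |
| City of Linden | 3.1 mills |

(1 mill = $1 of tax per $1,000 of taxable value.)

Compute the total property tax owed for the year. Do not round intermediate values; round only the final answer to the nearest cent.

$8,062.72

Assessed value = $785,420 × 0.933 = $732,796.86
Disabled-veteran exemption = min($29,000, 20% × $732,796.86) = min($29,000, $146,559.372) = $29,000 (dollar cap binds)
Taxable value = $732,796.86 − $136,000 − $29,000 = $567,796.86
Yardley Unified SD: $567,796.86 × 0.0111 = $6,302.545146
City of Linden: $567,796.86 × 0.0031 = $1,760.170266
Total = $8,062.715412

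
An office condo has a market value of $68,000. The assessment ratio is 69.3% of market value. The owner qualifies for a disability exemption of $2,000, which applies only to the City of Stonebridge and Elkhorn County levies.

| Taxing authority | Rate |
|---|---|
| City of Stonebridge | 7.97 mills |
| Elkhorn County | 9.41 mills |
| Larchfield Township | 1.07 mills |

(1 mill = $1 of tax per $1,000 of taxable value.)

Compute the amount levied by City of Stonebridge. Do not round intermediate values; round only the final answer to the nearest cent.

Assessed value = $68,000 × 0.693 = $47,124
City of Stonebridge taxable value = $47,124 − $2,000 = $45,124
City of Stonebridge levy = $45,124 × 0.00797 = $359.63828

$359.64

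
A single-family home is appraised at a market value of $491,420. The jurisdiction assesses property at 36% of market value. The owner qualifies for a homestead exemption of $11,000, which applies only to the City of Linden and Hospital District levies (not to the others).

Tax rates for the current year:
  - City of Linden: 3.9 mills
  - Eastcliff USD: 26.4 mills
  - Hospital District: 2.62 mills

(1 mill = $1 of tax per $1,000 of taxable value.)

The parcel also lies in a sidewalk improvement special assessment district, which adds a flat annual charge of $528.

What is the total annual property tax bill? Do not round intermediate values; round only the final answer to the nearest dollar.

Assessed value = $491,420 × 0.36 = $176,911.2
City of Linden: ($176,911.2 − $11,000) × 0.0039 = $165,911.2 × 0.0039 = $647.05368
Eastcliff USD: $176,911.2 × 0.0264 = $4,670.45568
Hospital District: ($176,911.2 − $11,000) × 0.00262 = $165,911.2 × 0.00262 = $434.687344
Levies subtotal = $5,752.196704
Total = $5,752.196704 + $528 = $6,280.196704

$6,280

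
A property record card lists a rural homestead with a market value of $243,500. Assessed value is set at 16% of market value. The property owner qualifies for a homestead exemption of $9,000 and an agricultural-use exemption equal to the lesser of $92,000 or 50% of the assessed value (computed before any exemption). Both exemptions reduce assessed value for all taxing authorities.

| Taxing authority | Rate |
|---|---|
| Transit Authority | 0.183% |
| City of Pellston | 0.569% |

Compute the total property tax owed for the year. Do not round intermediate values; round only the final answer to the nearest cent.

Assessed value = $243,500 × 0.16 = $38,960
Agricultural-use exemption = min($92,000, 50% × $38,960) = min($92,000, $19,480) = $19,480 (percentage binds)
Taxable value = $38,960 − $9,000 − $19,480 = $10,480
Transit Authority: $10,480 × 0.00183 = $19.1784
City of Pellston: $10,480 × 0.00569 = $59.6312
Total = $78.8096

$78.81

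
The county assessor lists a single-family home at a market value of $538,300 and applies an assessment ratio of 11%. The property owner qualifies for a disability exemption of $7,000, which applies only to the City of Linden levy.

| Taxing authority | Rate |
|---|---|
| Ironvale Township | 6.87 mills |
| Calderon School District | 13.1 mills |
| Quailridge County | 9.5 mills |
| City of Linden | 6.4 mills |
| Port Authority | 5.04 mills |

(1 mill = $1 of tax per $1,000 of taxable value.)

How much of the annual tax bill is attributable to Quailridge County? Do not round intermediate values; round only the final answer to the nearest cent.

Assessed value = $538,300 × 0.11 = $59,213
Quailridge County taxable value = $59,213 (exemption does not apply)
Quailridge County levy = $59,213 × 0.0095 = $562.5235

$562.52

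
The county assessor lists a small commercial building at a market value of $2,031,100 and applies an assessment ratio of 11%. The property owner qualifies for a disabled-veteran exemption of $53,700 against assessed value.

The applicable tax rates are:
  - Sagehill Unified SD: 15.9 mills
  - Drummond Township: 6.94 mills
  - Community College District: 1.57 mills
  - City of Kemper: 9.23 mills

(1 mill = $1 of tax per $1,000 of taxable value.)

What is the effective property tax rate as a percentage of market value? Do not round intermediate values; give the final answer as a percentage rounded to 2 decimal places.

Assessed value = $2,031,100 × 0.11 = $223,421
Taxable value = $223,421 − $53,700 = $169,721
Sagehill Unified SD: $169,721 × 0.0159 = $2,698.5639
Drummond Township: $169,721 × 0.00694 = $1,177.86374
Community College District: $169,721 × 0.00157 = $266.46197
City of Kemper: $169,721 × 0.00923 = $1,566.52483
Total tax = $5,709.41444
Effective rate = $5,709.41444 ÷ $2,031,100 = 0.28% of market value

0.28%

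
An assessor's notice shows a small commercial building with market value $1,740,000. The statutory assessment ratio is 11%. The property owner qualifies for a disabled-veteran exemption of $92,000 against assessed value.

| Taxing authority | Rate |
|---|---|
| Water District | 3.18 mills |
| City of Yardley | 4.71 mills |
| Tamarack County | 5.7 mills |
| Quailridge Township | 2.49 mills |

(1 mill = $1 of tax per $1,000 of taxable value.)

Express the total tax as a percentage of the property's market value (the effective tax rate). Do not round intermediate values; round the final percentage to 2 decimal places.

Assessed value = $1,740,000 × 0.11 = $191,400
Taxable value = $191,400 − $92,000 = $99,400
Water District: $99,400 × 0.00318 = $316.092
City of Yardley: $99,400 × 0.00471 = $468.174
Tamarack County: $99,400 × 0.0057 = $566.58
Quailridge Township: $99,400 × 0.00249 = $247.506
Total tax = $1,598.352
Effective rate = $1,598.352 ÷ $1,740,000 = 0.09% of market value

0.09%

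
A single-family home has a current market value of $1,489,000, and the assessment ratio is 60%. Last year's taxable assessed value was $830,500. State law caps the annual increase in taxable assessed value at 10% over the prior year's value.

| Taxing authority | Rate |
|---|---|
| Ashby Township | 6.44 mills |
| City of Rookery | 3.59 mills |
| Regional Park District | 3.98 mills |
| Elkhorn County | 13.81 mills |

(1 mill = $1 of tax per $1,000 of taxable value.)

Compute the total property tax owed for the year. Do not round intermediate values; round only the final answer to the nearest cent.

Uncapped assessed value = $1,489,000 × 0.6 = $893,400
Cap limit = $830,500 × 1.1 = $913,550
Taxable assessed value = min($893,400, $913,550) = $893,400 (cap does not bind)
Ashby Township: $893,400 × 0.00644 = $5,753.496
City of Rookery: $893,400 × 0.00359 = $3,207.306
Regional Park District: $893,400 × 0.00398 = $3,555.732
Elkhorn County: $893,400 × 0.01381 = $12,337.854
Total = $24,854.388

$24,854.39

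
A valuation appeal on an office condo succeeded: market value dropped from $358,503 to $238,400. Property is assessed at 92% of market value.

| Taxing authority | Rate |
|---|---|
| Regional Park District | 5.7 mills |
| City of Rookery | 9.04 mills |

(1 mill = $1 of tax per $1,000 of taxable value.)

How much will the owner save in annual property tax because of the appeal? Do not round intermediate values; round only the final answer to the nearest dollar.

$1,629

Old assessed value = $358,503 × 0.92 = $329,822.76
New assessed value = $238,400 × 0.92 = $219,328
Combined rate = 0.0057 + 0.00904 = 0.01474
Old tax = $329,822.76 × 0.01474 = $4,861.5874824
New tax = $219,328 × 0.01474 = $3,232.89472
Reduction = $4,861.5874824 − $3,232.89472 = $1,628.6927624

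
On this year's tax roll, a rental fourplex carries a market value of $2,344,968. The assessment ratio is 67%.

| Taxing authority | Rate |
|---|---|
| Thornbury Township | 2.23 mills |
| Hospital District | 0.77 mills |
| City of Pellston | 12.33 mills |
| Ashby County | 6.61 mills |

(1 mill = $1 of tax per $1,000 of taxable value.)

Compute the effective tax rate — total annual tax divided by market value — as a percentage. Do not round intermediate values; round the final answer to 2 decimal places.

1.47%

Assessed value = $2,344,968 × 0.67 = $1,571,128.56
Thornbury Township: $1,571,128.56 × 0.00223 = $3,503.6166888
Hospital District: $1,571,128.56 × 0.00077 = $1,209.7689912
City of Pellston: $1,571,128.56 × 0.01233 = $19,372.0151448
Ashby County: $1,571,128.56 × 0.00661 = $10,385.1597816
Total tax = $34,470.5606064
Effective rate = $34,470.5606064 ÷ $2,344,968 = 1.47% of market value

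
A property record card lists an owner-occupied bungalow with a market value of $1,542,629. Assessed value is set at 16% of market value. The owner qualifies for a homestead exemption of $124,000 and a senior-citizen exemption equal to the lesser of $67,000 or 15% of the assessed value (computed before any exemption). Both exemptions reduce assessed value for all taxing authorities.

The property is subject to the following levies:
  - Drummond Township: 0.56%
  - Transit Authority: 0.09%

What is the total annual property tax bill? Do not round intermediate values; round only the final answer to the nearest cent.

$557.68

Assessed value = $1,542,629 × 0.16 = $246,820.64
Senior-citizen exemption = min($67,000, 15% × $246,820.64) = min($67,000, $37,023.096) = $37,023.096 (percentage binds)
Taxable value = $246,820.64 − $124,000 − $37,023.096 = $85,797.544
Drummond Township: $85,797.544 × 0.0056 = $480.4662464
Transit Authority: $85,797.544 × 0.0009 = $77.2177896
Total = $557.684036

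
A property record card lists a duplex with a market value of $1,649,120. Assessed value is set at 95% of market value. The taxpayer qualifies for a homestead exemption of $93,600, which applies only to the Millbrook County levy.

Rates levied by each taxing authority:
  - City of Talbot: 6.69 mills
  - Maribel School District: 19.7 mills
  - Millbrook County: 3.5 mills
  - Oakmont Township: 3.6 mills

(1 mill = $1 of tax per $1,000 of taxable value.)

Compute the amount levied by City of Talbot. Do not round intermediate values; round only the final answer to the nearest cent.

Assessed value = $1,649,120 × 0.95 = $1,566,664
City of Talbot taxable value = $1,566,664 (exemption does not apply)
City of Talbot levy = $1,566,664 × 0.00669 = $10,480.98216

$10,480.98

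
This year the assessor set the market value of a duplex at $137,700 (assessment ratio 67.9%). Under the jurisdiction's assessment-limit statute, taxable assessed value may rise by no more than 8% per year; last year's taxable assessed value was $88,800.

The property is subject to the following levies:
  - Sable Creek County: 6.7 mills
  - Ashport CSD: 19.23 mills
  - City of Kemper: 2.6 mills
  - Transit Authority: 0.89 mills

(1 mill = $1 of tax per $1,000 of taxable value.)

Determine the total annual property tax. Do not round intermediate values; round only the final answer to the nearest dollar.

$2,751

Uncapped assessed value = $137,700 × 0.679 = $93,498.3
Cap limit = $88,800 × 1.08 = $95,904
Taxable assessed value = min($93,498.3, $95,904) = $93,498.3 (cap does not bind)
Sable Creek County: $93,498.3 × 0.0067 = $626.43861
Ashport CSD: $93,498.3 × 0.01923 = $1,797.972309
City of Kemper: $93,498.3 × 0.0026 = $243.09558
Transit Authority: $93,498.3 × 0.00089 = $83.213487
Total = $2,750.719986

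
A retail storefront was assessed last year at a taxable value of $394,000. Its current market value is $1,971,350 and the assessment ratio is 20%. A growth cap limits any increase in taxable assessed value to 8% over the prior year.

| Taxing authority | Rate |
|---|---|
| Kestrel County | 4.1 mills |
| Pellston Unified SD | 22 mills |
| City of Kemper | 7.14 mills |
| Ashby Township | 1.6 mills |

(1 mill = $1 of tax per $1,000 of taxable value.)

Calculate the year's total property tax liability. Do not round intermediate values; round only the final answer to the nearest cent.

Uncapped assessed value = $1,971,350 × 0.2 = $394,270
Cap limit = $394,000 × 1.08 = $425,520
Taxable assessed value = min($394,270, $425,520) = $394,270 (cap does not bind)
Kestrel County: $394,270 × 0.0041 = $1,616.507
Pellston Unified SD: $394,270 × 0.022 = $8,673.94
City of Kemper: $394,270 × 0.00714 = $2,815.0878
Ashby Township: $394,270 × 0.0016 = $630.832
Total = $13,736.3668

$13,736.37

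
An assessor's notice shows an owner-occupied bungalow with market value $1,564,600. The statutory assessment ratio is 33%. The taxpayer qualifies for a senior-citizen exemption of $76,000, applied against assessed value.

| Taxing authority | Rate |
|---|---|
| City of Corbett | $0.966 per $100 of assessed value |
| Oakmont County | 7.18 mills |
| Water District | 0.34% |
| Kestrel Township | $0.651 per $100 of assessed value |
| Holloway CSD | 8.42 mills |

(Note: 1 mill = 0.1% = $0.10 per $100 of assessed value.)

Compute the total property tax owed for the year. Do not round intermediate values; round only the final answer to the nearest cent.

$15,485.98

Assessed value = $1,564,600 × 0.33 = $516,318
Taxable value = $516,318 − $76,000 = $440,318
City of Corbett: $440,318 × 0.00966 = $4,253.47188
Oakmont County: $440,318 × 0.00718 = $3,161.48324
Water District: $440,318 × 0.0034 = $1,497.0812
Kestrel Township: $440,318 × 0.00651 = $2,866.47018
Holloway CSD: $440,318 × 0.00842 = $3,707.47756
Total = $15,485.98406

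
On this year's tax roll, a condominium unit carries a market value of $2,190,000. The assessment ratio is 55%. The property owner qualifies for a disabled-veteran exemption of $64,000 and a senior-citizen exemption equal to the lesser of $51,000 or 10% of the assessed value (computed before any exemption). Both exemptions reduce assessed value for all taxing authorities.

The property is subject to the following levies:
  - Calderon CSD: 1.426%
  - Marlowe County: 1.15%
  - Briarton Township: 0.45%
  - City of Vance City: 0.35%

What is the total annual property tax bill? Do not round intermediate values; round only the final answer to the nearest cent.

$36,781.52

Assessed value = $2,190,000 × 0.55 = $1,204,500
Senior-citizen exemption = min($51,000, 10% × $1,204,500) = min($51,000, $120,450) = $51,000 (dollar cap binds)
Taxable value = $1,204,500 − $64,000 − $51,000 = $1,089,500
Calderon CSD: $1,089,500 × 0.01426 = $15,536.27
Marlowe County: $1,089,500 × 0.0115 = $12,529.25
Briarton Township: $1,089,500 × 0.0045 = $4,902.75
City of Vance City: $1,089,500 × 0.0035 = $3,813.25
Total = $36,781.52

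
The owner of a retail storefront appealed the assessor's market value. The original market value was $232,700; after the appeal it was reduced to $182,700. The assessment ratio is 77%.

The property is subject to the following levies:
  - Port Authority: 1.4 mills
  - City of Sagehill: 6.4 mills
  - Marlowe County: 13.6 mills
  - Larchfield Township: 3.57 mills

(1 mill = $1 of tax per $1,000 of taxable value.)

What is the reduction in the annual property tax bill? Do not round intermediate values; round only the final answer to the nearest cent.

$961.35

Old assessed value = $232,700 × 0.77 = $179,179
New assessed value = $182,700 × 0.77 = $140,679
Combined rate = 0.0014 + 0.0064 + 0.0136 + 0.00357 = 0.02497
Old tax = $179,179 × 0.02497 = $4,474.09963
New tax = $140,679 × 0.02497 = $3,512.75463
Reduction = $4,474.09963 − $3,512.75463 = $961.345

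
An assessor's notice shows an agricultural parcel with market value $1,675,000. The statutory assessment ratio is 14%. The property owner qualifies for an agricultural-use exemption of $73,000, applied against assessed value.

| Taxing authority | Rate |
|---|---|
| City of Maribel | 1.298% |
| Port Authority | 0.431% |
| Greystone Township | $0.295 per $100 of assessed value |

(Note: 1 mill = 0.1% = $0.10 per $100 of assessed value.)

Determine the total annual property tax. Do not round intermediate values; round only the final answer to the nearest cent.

Assessed value = $1,675,000 × 0.14 = $234,500
Taxable value = $234,500 − $73,000 = $161,500
City of Maribel: $161,500 × 0.01298 = $2,096.27
Port Authority: $161,500 × 0.00431 = $696.065
Greystone Township: $161,500 × 0.00295 = $476.425
Total = $3,268.76

$3,268.76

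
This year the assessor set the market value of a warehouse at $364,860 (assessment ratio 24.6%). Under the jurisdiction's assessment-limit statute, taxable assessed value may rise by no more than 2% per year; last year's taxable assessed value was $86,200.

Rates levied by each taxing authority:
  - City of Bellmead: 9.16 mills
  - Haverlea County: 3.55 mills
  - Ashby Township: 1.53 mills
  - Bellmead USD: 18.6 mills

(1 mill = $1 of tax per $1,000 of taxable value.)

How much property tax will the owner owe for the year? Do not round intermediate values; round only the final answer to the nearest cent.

Uncapped assessed value = $364,860 × 0.246 = $89,755.56
Cap limit = $86,200 × 1.02 = $87,924
Taxable assessed value = min($89,755.56, $87,924) = $87,924 (cap binds)
City of Bellmead: $87,924 × 0.00916 = $805.38384
Haverlea County: $87,924 × 0.00355 = $312.1302
Ashby Township: $87,924 × 0.00153 = $134.52372
Bellmead USD: $87,924 × 0.0186 = $1,635.3864
Total = $2,887.42416

$2,887.42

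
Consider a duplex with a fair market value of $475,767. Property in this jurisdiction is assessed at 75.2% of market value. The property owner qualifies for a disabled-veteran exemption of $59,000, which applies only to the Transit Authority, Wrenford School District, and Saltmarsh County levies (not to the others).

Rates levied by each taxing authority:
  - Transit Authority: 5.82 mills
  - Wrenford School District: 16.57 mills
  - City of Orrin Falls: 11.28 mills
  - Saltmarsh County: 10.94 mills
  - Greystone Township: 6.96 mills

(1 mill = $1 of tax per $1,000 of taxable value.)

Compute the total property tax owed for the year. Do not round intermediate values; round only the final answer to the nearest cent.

$16,484.08

Assessed value = $475,767 × 0.752 = $357,776.784
Transit Authority: ($357,776.784 − $59,000) × 0.00582 = $298,776.784 × 0.00582 = $1,738.88088288
Wrenford School District: ($357,776.784 − $59,000) × 0.01657 = $298,776.784 × 0.01657 = $4,950.73131088
City of Orrin Falls: $357,776.784 × 0.01128 = $4,035.72212352
Saltmarsh County: ($357,776.784 − $59,000) × 0.01094 = $298,776.784 × 0.01094 = $3,268.61801696
Greystone Township: $357,776.784 × 0.00696 = $2,490.12641664
Total = $16,484.07875088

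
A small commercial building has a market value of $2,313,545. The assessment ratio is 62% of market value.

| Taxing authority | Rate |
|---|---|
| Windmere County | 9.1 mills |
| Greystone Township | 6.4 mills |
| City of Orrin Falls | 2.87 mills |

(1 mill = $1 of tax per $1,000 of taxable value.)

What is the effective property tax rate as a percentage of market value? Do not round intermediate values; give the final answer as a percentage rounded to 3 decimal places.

Assessed value = $2,313,545 × 0.62 = $1,434,397.9
Windmere County: $1,434,397.9 × 0.0091 = $13,053.02089
Greystone Township: $1,434,397.9 × 0.0064 = $9,180.14656
City of Orrin Falls: $1,434,397.9 × 0.00287 = $4,116.721973
Total tax = $26,349.889423
Effective rate = $26,349.889423 ÷ $2,313,545 = 1.139% of market value

1.139%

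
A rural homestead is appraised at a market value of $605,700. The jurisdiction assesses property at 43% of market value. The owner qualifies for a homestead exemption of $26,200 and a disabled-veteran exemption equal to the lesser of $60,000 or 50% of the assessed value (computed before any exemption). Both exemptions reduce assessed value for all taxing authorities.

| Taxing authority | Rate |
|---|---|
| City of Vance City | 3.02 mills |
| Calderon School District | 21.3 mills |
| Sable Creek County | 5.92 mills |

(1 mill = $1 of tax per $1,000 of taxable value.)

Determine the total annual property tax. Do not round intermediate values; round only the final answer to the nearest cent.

$5,269.35

Assessed value = $605,700 × 0.43 = $260,451
Disabled-veteran exemption = min($60,000, 50% × $260,451) = min($60,000, $130,225.5) = $60,000 (dollar cap binds)
Taxable value = $260,451 − $26,200 − $60,000 = $174,251
City of Vance City: $174,251 × 0.00302 = $526.23802
Calderon School District: $174,251 × 0.0213 = $3,711.5463
Sable Creek County: $174,251 × 0.00592 = $1,031.56592
Total = $5,269.35024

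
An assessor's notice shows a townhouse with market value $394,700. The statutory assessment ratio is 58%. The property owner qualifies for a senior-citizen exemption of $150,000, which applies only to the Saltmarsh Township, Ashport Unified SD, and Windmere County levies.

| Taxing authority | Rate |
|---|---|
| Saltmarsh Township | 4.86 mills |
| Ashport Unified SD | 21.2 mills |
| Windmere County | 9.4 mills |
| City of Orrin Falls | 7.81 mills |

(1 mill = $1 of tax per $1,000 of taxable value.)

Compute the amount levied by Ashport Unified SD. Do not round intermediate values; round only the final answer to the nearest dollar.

$1,673

Assessed value = $394,700 × 0.58 = $228,926
Ashport Unified SD taxable value = $228,926 − $150,000 = $78,926
Ashport Unified SD levy = $78,926 × 0.0212 = $1,673.2312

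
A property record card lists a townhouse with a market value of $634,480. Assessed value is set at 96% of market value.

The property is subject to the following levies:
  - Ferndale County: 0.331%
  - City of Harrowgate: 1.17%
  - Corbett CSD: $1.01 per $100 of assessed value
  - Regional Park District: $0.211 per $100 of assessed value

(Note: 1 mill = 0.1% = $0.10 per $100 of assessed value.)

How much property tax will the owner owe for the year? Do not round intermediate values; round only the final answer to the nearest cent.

$16,579.72

Assessed value = $634,480 × 0.96 = $609,100.8
Ferndale County: $609,100.8 × 0.00331 = $2,016.123648
City of Harrowgate: $609,100.8 × 0.0117 = $7,126.47936
Corbett CSD: $609,100.8 × 0.0101 = $6,151.91808
Regional Park District: $609,100.8 × 0.00211 = $1,285.202688
Total = $16,579.723776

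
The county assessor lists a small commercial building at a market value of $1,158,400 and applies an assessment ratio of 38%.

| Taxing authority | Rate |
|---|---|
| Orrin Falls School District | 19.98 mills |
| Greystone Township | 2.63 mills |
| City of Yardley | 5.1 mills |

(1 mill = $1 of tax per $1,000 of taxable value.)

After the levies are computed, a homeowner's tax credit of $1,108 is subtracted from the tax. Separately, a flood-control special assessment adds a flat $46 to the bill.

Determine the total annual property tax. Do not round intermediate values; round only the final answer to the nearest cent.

Assessed value = $1,158,400 × 0.38 = $440,192
Orrin Falls School District: $440,192 × 0.01998 = $8,795.03616
Greystone Township: $440,192 × 0.00263 = $1,157.70496
City of Yardley: $440,192 × 0.0051 = $2,244.9792
Levies subtotal = $12,197.72032
After credit = $12,197.72032 − $1,108 = $11,089.72032
Total = $11,089.72032 + $46 = $11,135.72032

$11,135.72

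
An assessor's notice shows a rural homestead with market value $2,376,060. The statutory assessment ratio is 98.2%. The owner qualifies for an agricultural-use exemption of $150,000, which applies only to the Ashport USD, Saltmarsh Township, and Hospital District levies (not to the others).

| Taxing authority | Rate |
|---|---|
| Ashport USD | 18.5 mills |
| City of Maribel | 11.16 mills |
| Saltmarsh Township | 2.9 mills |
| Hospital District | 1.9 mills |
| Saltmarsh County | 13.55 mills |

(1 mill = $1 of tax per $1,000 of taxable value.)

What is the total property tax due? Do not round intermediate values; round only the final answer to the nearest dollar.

$108,526

Assessed value = $2,376,060 × 0.982 = $2,333,290.92
Ashport USD: ($2,333,290.92 − $150,000) × 0.0185 = $2,183,290.92 × 0.0185 = $40,390.88202
City of Maribel: $2,333,290.92 × 0.01116 = $26,039.5266672
Saltmarsh Township: ($2,333,290.92 − $150,000) × 0.0029 = $2,183,290.92 × 0.0029 = $6,331.543668
Hospital District: ($2,333,290.92 − $150,000) × 0.0019 = $2,183,290.92 × 0.0019 = $4,148.252748
Saltmarsh County: $2,333,290.92 × 0.01355 = $31,616.091966
Total = $108,526.2970692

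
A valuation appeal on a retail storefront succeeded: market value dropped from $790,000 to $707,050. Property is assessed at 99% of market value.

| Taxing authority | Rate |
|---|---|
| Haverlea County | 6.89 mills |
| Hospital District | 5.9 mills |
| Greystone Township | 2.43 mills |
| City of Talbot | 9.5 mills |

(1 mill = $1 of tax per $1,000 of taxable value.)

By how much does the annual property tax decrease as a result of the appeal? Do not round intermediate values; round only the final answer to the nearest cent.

$2,030.02

Old assessed value = $790,000 × 0.99 = $782,100
New assessed value = $707,050 × 0.99 = $699,979.5
Combined rate = 0.00689 + 0.0059 + 0.00243 + 0.0095 = 0.02472
Old tax = $782,100 × 0.02472 = $19,333.512
New tax = $699,979.5 × 0.02472 = $17,303.49324
Reduction = $19,333.512 − $17,303.49324 = $2,030.01876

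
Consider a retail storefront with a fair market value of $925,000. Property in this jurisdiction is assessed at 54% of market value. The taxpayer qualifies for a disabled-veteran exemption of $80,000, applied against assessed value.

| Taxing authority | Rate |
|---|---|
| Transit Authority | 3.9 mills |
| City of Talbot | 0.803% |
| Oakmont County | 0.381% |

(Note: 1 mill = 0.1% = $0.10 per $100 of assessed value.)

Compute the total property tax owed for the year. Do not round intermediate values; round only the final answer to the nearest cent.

Assessed value = $925,000 × 0.54 = $499,500
Taxable value = $499,500 − $80,000 = $419,500
Transit Authority: $419,500 × 0.0039 = $1,636.05
City of Talbot: $419,500 × 0.00803 = $3,368.585
Oakmont County: $419,500 × 0.00381 = $1,598.295
Total = $6,602.93

$6,602.93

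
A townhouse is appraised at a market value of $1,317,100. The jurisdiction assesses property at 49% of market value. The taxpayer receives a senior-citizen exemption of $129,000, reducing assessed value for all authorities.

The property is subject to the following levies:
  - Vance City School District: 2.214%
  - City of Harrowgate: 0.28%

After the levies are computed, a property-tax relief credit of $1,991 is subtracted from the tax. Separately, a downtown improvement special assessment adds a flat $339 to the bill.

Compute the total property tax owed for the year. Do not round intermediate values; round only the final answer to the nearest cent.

Assessed value = $1,317,100 × 0.49 = $645,379
Taxable value = $645,379 − $129,000 = $516,379
Vance City School District: $516,379 × 0.02214 = $11,432.63106
City of Harrowgate: $516,379 × 0.0028 = $1,445.8612
Levies subtotal = $12,878.49226
After credit = $12,878.49226 − $1,991 = $10,887.49226
Total = $10,887.49226 + $339 = $11,226.49226

$11,226.49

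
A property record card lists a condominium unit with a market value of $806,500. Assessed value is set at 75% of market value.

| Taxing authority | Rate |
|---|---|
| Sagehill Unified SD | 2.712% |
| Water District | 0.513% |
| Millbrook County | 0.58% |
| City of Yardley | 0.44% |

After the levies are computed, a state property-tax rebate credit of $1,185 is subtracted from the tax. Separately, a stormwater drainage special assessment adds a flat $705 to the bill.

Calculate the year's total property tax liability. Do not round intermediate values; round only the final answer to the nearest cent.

Assessed value = $806,500 × 0.75 = $604,875
Sagehill Unified SD: $604,875 × 0.02712 = $16,404.21
Water District: $604,875 × 0.00513 = $3,103.00875
Millbrook County: $604,875 × 0.0058 = $3,508.275
City of Yardley: $604,875 × 0.0044 = $2,661.45
Levies subtotal = $25,676.94375
After credit = $25,676.94375 − $1,185 = $24,491.94375
Total = $24,491.94375 + $705 = $25,196.94375

$25,196.94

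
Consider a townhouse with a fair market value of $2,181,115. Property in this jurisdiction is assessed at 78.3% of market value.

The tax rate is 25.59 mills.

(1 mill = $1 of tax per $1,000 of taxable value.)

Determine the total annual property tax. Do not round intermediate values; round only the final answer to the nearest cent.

$43,702.94

Assessed value = $2,181,115 × 0.783 = $1,707,813.045
Tax = $1,707,813.045 × 0.02559 = $43,702.93582155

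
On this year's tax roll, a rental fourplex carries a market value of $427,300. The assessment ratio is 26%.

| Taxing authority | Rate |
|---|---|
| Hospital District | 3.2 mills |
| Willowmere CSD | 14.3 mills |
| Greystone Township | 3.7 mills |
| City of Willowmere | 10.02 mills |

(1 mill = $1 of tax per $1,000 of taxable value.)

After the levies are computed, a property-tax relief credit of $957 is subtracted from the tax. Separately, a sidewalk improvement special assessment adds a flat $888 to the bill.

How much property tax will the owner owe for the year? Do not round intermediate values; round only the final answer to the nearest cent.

Assessed value = $427,300 × 0.26 = $111,098
Hospital District: $111,098 × 0.0032 = $355.5136
Willowmere CSD: $111,098 × 0.0143 = $1,588.7014
Greystone Township: $111,098 × 0.0037 = $411.0626
City of Willowmere: $111,098 × 0.01002 = $1,113.20196
Levies subtotal = $3,468.47956
After credit = $3,468.47956 − $957 = $2,511.47956
Total = $2,511.47956 + $888 = $3,399.47956

$3,399.48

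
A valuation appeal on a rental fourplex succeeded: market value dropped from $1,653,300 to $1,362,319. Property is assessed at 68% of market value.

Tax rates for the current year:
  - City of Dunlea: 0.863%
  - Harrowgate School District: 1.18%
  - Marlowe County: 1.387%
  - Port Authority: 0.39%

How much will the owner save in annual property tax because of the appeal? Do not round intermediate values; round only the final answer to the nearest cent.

$7,558.52

Old assessed value = $1,653,300 × 0.68 = $1,124,244
New assessed value = $1,362,319 × 0.68 = $926,376.92
Combined rate = 0.00863 + 0.0118 + 0.01387 + 0.0039 = 0.0382
Old tax = $1,124,244 × 0.0382 = $42,946.1208
New tax = $926,376.92 × 0.0382 = $35,387.598344
Reduction = $42,946.1208 − $35,387.598344 = $7,558.522456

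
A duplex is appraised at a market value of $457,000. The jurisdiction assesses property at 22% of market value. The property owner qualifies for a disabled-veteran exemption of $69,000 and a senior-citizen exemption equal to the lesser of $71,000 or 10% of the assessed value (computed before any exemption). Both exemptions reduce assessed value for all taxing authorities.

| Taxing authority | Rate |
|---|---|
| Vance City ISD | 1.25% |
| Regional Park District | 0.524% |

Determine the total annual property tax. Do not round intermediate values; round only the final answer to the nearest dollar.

Assessed value = $457,000 × 0.22 = $100,540
Senior-citizen exemption = min($71,000, 10% × $100,540) = min($71,000, $10,054) = $10,054 (percentage binds)
Taxable value = $100,540 − $69,000 − $10,054 = $21,486
Vance City ISD: $21,486 × 0.0125 = $268.575
Regional Park District: $21,486 × 0.00524 = $112.58664
Total = $381.16164

$381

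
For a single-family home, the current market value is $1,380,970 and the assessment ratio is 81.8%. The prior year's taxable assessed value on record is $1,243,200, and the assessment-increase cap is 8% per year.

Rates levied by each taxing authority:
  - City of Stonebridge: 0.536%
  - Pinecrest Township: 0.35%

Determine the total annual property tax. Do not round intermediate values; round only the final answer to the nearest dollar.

Uncapped assessed value = $1,380,970 × 0.818 = $1,129,633.46
Cap limit = $1,243,200 × 1.08 = $1,342,656
Taxable assessed value = min($1,129,633.46, $1,342,656) = $1,129,633.46 (cap does not bind)
City of Stonebridge: $1,129,633.46 × 0.00536 = $6,054.8353456
Pinecrest Township: $1,129,633.46 × 0.0035 = $3,953.71711
Total = $10,008.5524556

$10,009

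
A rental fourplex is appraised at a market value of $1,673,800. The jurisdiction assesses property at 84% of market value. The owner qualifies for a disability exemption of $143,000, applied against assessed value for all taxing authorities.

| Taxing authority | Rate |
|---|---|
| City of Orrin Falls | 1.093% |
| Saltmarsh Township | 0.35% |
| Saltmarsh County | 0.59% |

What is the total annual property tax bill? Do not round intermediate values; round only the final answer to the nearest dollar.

$25,677

Assessed value = $1,673,800 × 0.84 = $1,405,992
Taxable value = $1,405,992 − $143,000 = $1,262,992
City of Orrin Falls: $1,262,992 × 0.01093 = $13,804.50256
Saltmarsh Township: $1,262,992 × 0.0035 = $4,420.472
Saltmarsh County: $1,262,992 × 0.0059 = $7,451.6528
Total = $13,804.50256 + $4,420.472 + $7,451.6528 = $25,676.62736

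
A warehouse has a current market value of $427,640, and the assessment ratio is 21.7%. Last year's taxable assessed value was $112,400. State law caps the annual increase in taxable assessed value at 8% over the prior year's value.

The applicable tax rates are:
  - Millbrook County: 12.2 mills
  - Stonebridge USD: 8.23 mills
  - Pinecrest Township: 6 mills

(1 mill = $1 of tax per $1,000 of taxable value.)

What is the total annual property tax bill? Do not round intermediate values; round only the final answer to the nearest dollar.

$2,453

Uncapped assessed value = $427,640 × 0.217 = $92,797.88
Cap limit = $112,400 × 1.08 = $121,392
Taxable assessed value = min($92,797.88, $121,392) = $92,797.88 (cap does not bind)
Millbrook County: $92,797.88 × 0.0122 = $1,132.134136
Stonebridge USD: $92,797.88 × 0.00823 = $763.7265524
Pinecrest Township: $92,797.88 × 0.006 = $556.78728
Total = $2,452.6479684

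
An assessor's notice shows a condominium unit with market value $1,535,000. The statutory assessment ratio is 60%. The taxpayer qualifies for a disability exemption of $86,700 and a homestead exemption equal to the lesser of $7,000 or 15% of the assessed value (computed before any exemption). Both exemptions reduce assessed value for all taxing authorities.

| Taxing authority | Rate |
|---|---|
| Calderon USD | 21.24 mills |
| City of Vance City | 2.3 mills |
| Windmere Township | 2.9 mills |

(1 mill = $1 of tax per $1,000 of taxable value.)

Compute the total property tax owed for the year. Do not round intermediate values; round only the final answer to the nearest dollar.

$21,874

Assessed value = $1,535,000 × 0.6 = $921,000
Homestead exemption = min($7,000, 15% × $921,000) = min($7,000, $138,150) = $7,000 (dollar cap binds)
Taxable value = $921,000 − $86,700 − $7,000 = $827,300
Calderon USD: $827,300 × 0.02124 = $17,571.852
City of Vance City: $827,300 × 0.0023 = $1,902.79
Windmere Township: $827,300 × 0.0029 = $2,399.17
Total = $21,873.812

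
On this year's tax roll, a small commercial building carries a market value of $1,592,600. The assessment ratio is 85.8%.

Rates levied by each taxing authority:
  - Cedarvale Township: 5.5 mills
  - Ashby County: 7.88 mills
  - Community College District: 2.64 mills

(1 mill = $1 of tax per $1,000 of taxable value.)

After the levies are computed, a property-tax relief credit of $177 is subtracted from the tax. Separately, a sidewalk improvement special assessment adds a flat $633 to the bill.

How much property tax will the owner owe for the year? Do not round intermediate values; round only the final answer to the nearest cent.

Assessed value = $1,592,600 × 0.858 = $1,366,450.8
Cedarvale Township: $1,366,450.8 × 0.0055 = $7,515.4794
Ashby County: $1,366,450.8 × 0.00788 = $10,767.632304
Community College District: $1,366,450.8 × 0.00264 = $3,607.430112
Levies subtotal = $21,890.541816
After credit = $21,890.541816 − $177 = $21,713.541816
Total = $21,713.541816 + $633 = $22,346.541816

$22,346.54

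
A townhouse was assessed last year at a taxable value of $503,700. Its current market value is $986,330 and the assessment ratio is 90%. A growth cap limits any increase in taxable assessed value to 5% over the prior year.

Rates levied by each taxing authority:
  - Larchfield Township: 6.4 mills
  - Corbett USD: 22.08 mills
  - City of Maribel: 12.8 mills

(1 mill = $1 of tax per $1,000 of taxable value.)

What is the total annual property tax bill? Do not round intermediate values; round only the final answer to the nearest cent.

$21,832.37

Uncapped assessed value = $986,330 × 0.9 = $887,697
Cap limit = $503,700 × 1.05 = $528,885
Taxable assessed value = min($887,697, $528,885) = $528,885 (cap binds)
Larchfield Township: $528,885 × 0.0064 = $3,384.864
Corbett USD: $528,885 × 0.02208 = $11,677.7808
City of Maribel: $528,885 × 0.0128 = $6,769.728
Total = $21,832.3728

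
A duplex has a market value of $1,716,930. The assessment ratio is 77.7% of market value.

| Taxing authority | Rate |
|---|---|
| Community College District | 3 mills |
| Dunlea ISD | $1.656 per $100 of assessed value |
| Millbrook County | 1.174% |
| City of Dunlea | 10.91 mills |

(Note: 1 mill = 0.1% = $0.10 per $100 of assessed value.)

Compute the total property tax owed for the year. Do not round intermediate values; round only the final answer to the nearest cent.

$56,310.45

Assessed value = $1,716,930 × 0.777 = $1,334,054.61
Community College District: $1,334,054.61 × 0.003 = $4,002.16383
Dunlea ISD: $1,334,054.61 × 0.01656 = $22,091.9443416
Millbrook County: $1,334,054.61 × 0.01174 = $15,661.8011214
City of Dunlea: $1,334,054.61 × 0.01091 = $14,554.5357951
Total = $56,310.4450881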